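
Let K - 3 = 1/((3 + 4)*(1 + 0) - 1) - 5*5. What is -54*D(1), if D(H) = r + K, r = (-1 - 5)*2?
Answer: 1827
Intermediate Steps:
r = -12 (r = -6*2 = -12)
K = -131/6 (K = 3 + (1/((3 + 4)*(1 + 0) - 1) - 5*5) = 3 + (1/(7*1 - 1) - 25) = 3 + (1/(7 - 1) - 25) = 3 + (1/6 - 25) = 3 - 149/6 = -131/6 ≈ -21.833)
D(H) = -203/6 (D(H) = -12 - 131/6 = -203/6)
-54*D(1) = -54*(-203/6) = 1827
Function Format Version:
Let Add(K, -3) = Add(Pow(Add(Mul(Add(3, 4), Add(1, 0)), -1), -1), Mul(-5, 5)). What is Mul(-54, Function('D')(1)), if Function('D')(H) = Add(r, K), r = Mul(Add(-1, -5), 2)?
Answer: 1827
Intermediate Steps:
r = -12 (r = Mul(-6, 2) = -12)
K = Rational(-131, 6) (K = Add(3, Add(Pow(Add(Mul(Add(3, 4), Add(1, 0)), -1), -1), Mul(-5, 5))) = Add(3, Add(Pow(Add(Mul(7, 1), -1), -1), -25)) = Add(3, Add(Pow(Add(7, -1), -1), -25)) = Add(3, Add(Pow(6, -1), -25)) = Add(3, Add(Rational(1, 6), -25)) = Add(3, Rational(-149, 6)) = Rational(-131, 6) ≈ -21.833)
Function('D')(H) = Rational(-203, 6) (Function('D')(H) = Add(-12, Rational(-131, 6)) = Rational(-203, 6))
Mul(-54, Function('D')(1)) = Mul(-54, Rational(-203, 6)) = 1827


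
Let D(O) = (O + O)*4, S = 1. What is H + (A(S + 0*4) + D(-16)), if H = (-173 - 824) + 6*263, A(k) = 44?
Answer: 497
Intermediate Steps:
D(O) = 8*O (D(O) = (2*O)*4 = 8*O)
H = 581 (H = -997 + 1578 = 581)
H + (A(S + 0*4) + D(-16)) = 581 + (44 + 8*(-16)) = 581 + (44 - 128) = 581 - 84 = 497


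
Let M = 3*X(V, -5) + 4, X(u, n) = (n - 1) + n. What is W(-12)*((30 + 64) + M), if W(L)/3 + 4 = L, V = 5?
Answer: -3120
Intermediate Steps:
X(u, n) = -1 + 2*n (X(u, n) = (-1 + n) + n = -1 + 2*n)
W(L) = -12 + 3*L
M = -29 (M = 3*(-1 + 2*(-5)) + 4 = 3*(-1 - 10) + 4 = 3*(-11) + 4 = -33 + 4 = -29)
W(-12)*((30 + 64) + M) = (-12 + 3*(-12))*((30 + 64) - 29) = (-12 - 36)*(94 - 29) = -48*65 = -3120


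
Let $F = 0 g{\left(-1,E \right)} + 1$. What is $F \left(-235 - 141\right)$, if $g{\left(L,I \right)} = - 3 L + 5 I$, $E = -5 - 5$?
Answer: $-376$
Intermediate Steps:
$E = -10$
$F = 1$ ($F = 0 \left(\left(-3\right) \left(-1\right) + 5 \left(-10\right)\right) + 1 = 0 \left(3 - 50\right) + 1 = 0 \left(-47\right) + 1 = 0 + 1 = 1$)
$F \left(-235 - 141\right) = 1 \left(-235 - 141\right) = 1 \left(-376\right) = -376$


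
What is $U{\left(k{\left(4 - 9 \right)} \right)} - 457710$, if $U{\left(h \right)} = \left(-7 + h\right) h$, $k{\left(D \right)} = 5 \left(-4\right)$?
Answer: $-457170$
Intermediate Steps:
$k{\left(D \right)} = -20$
$U{\left(h \right)} = h \left(-7 + h\right)$
$U{\left(k{\left(4 - 9 \right)} \right)} - 457710 = - 20 \left(-7 - 20\right) - 457710 = \left(-20\right) \left(-27\right) - 457710 = 540 - 457710 = -457170$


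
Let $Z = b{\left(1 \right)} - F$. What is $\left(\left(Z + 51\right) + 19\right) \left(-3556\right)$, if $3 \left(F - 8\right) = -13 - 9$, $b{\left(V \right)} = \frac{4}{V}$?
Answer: $- \frac{782320}{3} \approx -2.6077 \cdot 10^{5}$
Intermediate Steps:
$F = \frac{2}{3}$ ($F = 8 + \frac{-13 - 9}{3} = 8 + \frac{1}{3} \left(-22\right) = 8 - \frac{22}{3} = \frac{2}{3} \approx 0.66667$)
$Z = \frac{10}{3}$ ($Z = \frac{4}{1} - \frac{2}{3} = 4 \cdot 1 - \frac{2}{3} = 4 - \frac{2}{3} = \frac{10}{3} \approx 3.3333$)
$\left(\left(Z + 51\right) + 19\right) \left(-3556\right) = \left(\left(\frac{10}{3} + 51\right) + 19\right) \left(-3556\right) = \left(\frac{163}{3} + 19\right) \left(-3556\right) = \frac{220}{3} \left(-3556\right) = - \frac{782320}{3}$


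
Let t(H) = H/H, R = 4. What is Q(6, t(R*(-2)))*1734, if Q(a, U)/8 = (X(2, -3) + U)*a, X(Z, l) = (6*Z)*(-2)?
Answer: -1914336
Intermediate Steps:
t(H) = 1
X(Z, l) = -12*Z
Q(a, U) = 8*a*(-24 + U) (Q(a, U) = 8*((-12*2 + U)*a) = 8*((-24 + U)*a) = 8*(a*(-24 + U)) = 8*a*(-24 + U))
Q(6, t(R*(-2)))*1734 = (8*6*(-24 + 1))*1734 = (8*6*(-23))*1734 = -1104*1734 = -1914336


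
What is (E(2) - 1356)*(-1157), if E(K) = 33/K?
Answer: 3099603/2 ≈ 1.5498e+6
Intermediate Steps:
(E(2) - 1356)*(-1157) = (33/2 - 1356)*(-1157) = -2679/2*(-1157) = 3099603/2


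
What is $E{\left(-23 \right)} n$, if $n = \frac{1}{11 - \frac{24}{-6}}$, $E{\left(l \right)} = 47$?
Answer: $\frac{47}{15} \approx 3.1333$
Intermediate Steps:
$n = \frac{1}{15}$ ($n = \frac{1}{11 - -4} = \frac{1}{11 + 4} = \frac{1}{15} \approx 0.066667$)
$E{\left(-23 \right)} n = 47 \cdot \frac{1}{15} = \frac{47}{15}$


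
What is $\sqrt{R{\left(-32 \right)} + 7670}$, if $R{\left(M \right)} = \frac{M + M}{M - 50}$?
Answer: $\frac{\sqrt{12894582}}{41} \approx 87.583$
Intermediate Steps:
$R{\left(M \right)} = \frac{2 M}{-50 + M}$
$\sqrt{R{\left(-32 \right)} + 7670} = \sqrt{2 \left(-32\right) \frac{1}{-50 - 32} + 7670} = \sqrt{2 \left(-32\right) \frac{1}{-82} + 7670} = \sqrt{2 \left(-32\right) \left(- \frac{1}{82}\right) + 7670} = \sqrt{\frac{32}{41} + 7670} = \sqrt{\frac{314502}{41}} = \frac{\sqrt{12894582}}{41}$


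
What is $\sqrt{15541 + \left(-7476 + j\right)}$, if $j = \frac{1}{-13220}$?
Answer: $\frac{\sqrt{352376783195}}{6610} \approx 89.805$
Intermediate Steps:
$j = - \frac{1}{13220} \approx -7.5643 \cdot 10^{-5}$
$\sqrt{15541 + \left(-7476 + j\right)} = \sqrt{15541 - \frac{98832721}{13220}} = \sqrt{\frac{106619299}{13220}} = \frac{\sqrt{352376783195}}{6610}$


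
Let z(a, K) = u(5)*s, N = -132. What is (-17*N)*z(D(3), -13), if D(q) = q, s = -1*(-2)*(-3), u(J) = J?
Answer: -67320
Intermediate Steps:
s = -6 (s = 2*(-3) = -6)
z(a, K) = -30 (z(a, K) = 5*(-6) = -30)
(-17*N)*z(D(3), -13) = -17*(-132)*(-30) = 2244*(-30) = -67320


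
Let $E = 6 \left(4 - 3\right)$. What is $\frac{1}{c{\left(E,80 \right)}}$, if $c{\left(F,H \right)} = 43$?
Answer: $\frac{1}{43} \approx 0.023256$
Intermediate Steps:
$E = 6$ ($E = 6 \cdot 1 = 6$)
$\frac{1}{c{\left(E,80 \right)}} = \frac{1}{43}$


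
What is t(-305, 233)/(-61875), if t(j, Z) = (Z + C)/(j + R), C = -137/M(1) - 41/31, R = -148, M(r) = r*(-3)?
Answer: 25793/2606731875 ≈ 9.8948e-6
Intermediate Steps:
M(r) = -3*r
C = 4124/93 (C = -137/((-3*1)) - 41/31 = -137/(-3) - 41*1/31 = -137*(-⅓) - 41/31 = 137/3 - 41/31 = 4124/93 ≈ 44.344)
t(j, Z) = (4124/93 + Z)/(-148 + j) (t(j, Z) = (Z + 4124/93)/(j - 148) = (4124/93 + Z)/(-148 + j))
t(-305, 233)/(-61875) = ((4124/93 + 233)/(-148 - 305))/(-61875) = ((25793/93)/(-453))*(-1/61875) = -1/453*25793/93*(-1/61875) = -25793/42129*(-1/61875) = 25793/2606731875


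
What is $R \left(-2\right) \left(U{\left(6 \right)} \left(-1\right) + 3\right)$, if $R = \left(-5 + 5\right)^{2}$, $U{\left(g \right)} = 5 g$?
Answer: $0$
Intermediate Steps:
$R = 0$ ($R = 0^{2} = 0$)
$R \left(-2\right) \left(U{\left(6 \right)} \left(-1\right) + 3\right) = 0 \left(-2\right) \left(5 \cdot 6 \left(-1\right) + 3\right) = 0 \left(30 \left(-1\right) + 3\right) = 0 \left(-30 + 3\right) = 0 \left(-27\right) = 0$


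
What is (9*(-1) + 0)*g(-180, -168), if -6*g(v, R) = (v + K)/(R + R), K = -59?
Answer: 239/224 ≈ 1.0670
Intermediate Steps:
g(v, R) = -(-59 + v)/(12*R) (g(v, R) = -(v - 59)/(6*(R + R)) = -(-59 + v)/(6*(2*R)) = -(-59 + v)*1/(2*R)/6 = -(-59 + v)/(12*R))
(9*(-1) + 0)*g(-180, -168) = (9*(-1) + 0)*((1/12)*(59 - 1*(-180))/(-168)) = (-9 + 0)*((1/12)*(-1/168)*(59 + 180)) = -3*(-1)*239/(4*168) = -9*(-239/2016) = 239/224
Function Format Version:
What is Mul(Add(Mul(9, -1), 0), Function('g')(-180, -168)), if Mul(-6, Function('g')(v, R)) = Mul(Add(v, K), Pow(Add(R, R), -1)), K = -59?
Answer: Rational(239, 224) ≈ 1.0670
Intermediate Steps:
Function('g')(v, R) = Mul(Rational(-1, 12), Pow(R, -1), Add(-59, v)) (Function('g')(v, R) = Mul(Rational(-1, 6), Mul(Add(v, -59), Pow(Add(R, R), -1))) = Mul(Rational(-1, 6), Mul(Add(-59, v), Pow(Mul(2, R), -1))) = Mul(Rational(-1, 6), Mul(Add(-59, v), Mul(Rational(1, 2), Pow(R, -1)))) = Mul(Rational(-1, 6), Mul(Rational(1, 2), Pow(R, -1), Add(-59, v))) = Mul(Rational(-1, 12), Pow(R, -1), Add(-59, v)))
Mul(Add(Mul(9, -1), 0), Function('g')(-180, -168)) = Mul(Add(Mul(9, -1), 0), Mul(Rational(1, 12), Pow(-168, -1), Add(59, Mul(-1, -180)))) = Mul(Add(-9, 0), Mul(Rational(1, 12), Rational(-1, 168), Add(59, 180))) = Mul(-9, Mul(Rational(1, 12), Rational(-1, 168), 239)) = Mul(-9, Rational(-239, 2016)) = Rational(239, 224)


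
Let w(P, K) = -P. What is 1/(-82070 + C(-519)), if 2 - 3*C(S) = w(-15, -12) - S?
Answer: -3/246742 ≈ -1.2158e-5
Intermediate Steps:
C(S) = -13/3 + S/3 (C(S) = ⅔ - (-1*(-15) - S)/3 = ⅔ - (15 - S)/3 = ⅔ + (-5 + S/3) = -13/3 + S/3)
1/(-82070 + C(-519)) = 1/(-82070 + (-13/3 + (⅓)*(-519))) = 1/(-82070 + (-13/3 - 173)) = 1/(-82070 - 532/3) = 1/(-246742/3) = -3/246742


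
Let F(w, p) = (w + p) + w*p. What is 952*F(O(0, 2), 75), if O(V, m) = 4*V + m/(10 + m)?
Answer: 250376/3 ≈ 83459.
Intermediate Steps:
O(V, m) = 4*V + m/(10 + m)
F(w, p) = p + w + p*w (F(w, p) = (p + w) + p*w = p + w + p*w)
952*F(O(0, 2), 75) = 952*(75 + (2 + 40*0 + 4*0*2)/(10 + 2) + 75*((2 + 40*0 + 4*0*2)/(10 + 2))) = 952*(75 + (2 + 0 + 0)/12 + 75*((2 + 0 + 0)/12)) = 952*(75 + (1/12)*2 + 75*((1/12)*2)) = 952*(75 + 1/6 + 75*(1/6)) = 952*(75 + 1/6 + 25/2) = 952*(263/3) = 250376/3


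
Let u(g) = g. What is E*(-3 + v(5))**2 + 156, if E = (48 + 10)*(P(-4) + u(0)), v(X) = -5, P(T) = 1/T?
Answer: -772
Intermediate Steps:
P(T) = 1/T
E = -29/2 (E = (48 + 10)*(1/(-4) + 0) = 58*(-1/4 + 0) = 58*(-1/4) = -29/2 ≈ -14.500)
E*(-3 + v(5))**2 + 156 = -29*(-3 - 5)**2/2 + 156 = -29/2*(-8)**2 + 156 = -29/2*64 + 156 = -928 + 156 = -772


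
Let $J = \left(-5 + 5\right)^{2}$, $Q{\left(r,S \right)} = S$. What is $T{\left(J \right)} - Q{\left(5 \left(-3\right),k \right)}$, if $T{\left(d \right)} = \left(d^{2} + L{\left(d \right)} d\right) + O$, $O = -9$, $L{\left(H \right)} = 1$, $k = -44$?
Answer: $35$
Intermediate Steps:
$J = 0$ ($J = 0^{2} = 0$)
$T{\left(d \right)} = -9 + d + d^{2}$ ($T{\left(d \right)} = \left(d^{2} + 1 d\right) - 9 = \left(d^{2} + d\right) - 9 = \left(d + d^{2}\right) - 9 = -9 + d + d^{2}$)
$T{\left(J \right)} - Q{\left(5 \left(-3\right),k \right)} = \left(-9 + 0 + 0^{2}\right) - -44 = \left(-9 + 0 + 0\right) + 44 = -9 + 44 = 35$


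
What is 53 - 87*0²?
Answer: 53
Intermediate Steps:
53 - 87*0² = 53 - 87*0 = 53 + 0 = 53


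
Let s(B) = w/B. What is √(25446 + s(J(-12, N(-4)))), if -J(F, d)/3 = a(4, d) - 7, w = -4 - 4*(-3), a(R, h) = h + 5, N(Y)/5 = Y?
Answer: √27710826/33 ≈ 159.52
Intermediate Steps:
N(Y) = 5*Y
a(R, h) = 5 + h
w = 8 (w = -4 + 12 = 8)
J(F, d) = 6 - 3*d (J(F, d) = -3*((5 + d) - 7) = -3*(-2 + d) = 6 - 3*d)
s(B) = 8/B
√(25446 + s(J(-12, N(-4)))) = √(25446 + 8/(6 - 15*(-4))) = √(25446 + 8/(6 - 3*(-20))) = √(25446 + 8/(6 + 60)) = √(25446 + 8/66) = √(25446 + 8*(1/66)) = √(25446 + 4/33) = √(839722/33) = √27710826/33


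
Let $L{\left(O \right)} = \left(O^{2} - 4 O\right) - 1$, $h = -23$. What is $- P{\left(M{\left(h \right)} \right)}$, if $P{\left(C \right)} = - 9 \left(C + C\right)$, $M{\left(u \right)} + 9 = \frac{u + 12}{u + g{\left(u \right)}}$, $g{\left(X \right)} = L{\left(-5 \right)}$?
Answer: $- \frac{1200}{7} \approx -171.43$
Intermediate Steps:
$L{\left(O \right)} = -1 + O^{2} - 4 O$
$g{\left(X \right)} = 44$ ($g{\left(X \right)} = -1 + \left(-5\right)^{2} - -20 = -1 + 25 + 20 = 44$)
$M{\left(u \right)} = -9 + \frac{12 + u}{44 + u}$ ($M{\left(u \right)} = -9 + \frac{u + 12}{u + 44} = -9 + \frac{12 + u}{44 + u}$)
$P{\left(C \right)} = - 18 C$ ($P{\left(C \right)} = - 9 \cdot 2 C = - 18 C$)
$- P{\left(M{\left(h \right)} \right)} = - \left(-18\right) \frac{8 \left(-48 - -23\right)}{44 - 23} = - \left(-18\right) \frac{8 \left(-48 + 23\right)}{21} = - \left(-18\right) 8 \cdot \frac{1}{21} \left(-25\right) = - \frac{\left(-18\right) \left(-200\right)}{21} = \left(-1\right) \frac{1200}{7} = - \frac{1200}{7}$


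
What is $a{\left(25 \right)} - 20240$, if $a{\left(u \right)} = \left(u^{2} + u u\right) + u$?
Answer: $-18965$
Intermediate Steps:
$a{\left(u \right)} = u + 2 u^{2}$ ($a{\left(u \right)} = \left(u^{2} + u^{2}\right) + u = 2 u^{2} + u = u + 2 u^{2}$)
$a{\left(25 \right)} - 20240 = 25 \left(1 + 2 \cdot 25\right) - 20240 = 25 \left(1 + 50\right) - 20240 = 25 \cdot 51 - 20240 = 1275 - 20240 = -18965$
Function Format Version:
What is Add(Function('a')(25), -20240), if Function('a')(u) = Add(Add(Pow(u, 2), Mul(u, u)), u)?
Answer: -18965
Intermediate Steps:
Function('a')(u) = Add(u, Mul(2, Pow(u, 2))) (Function('a')(u) = Add(Add(Pow(u, 2), Pow(u, 2)), u) = Add(Mul(2, Pow(u, 2)), u) = Add(u, Mul(2, Pow(u, 2))))
Add(Function('a')(25), -20240) = Add(Mul(25, Add(1, Mul(2, 25))), -20240) = Add(Mul(25, Add(1, 50)), -20240) = Add(Mul(25, 51), -20240) = Add(1275, -20240) = -18965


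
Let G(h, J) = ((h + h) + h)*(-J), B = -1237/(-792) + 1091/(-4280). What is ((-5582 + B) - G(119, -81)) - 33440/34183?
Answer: -249839735664601/7242010380 ≈ -34499.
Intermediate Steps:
B = 276893/211860 (B = -1237*(-1/792) + 1091*(-1/4280) = 1237/792 - 1091/4280 = 276893/211860 ≈ 1.3070)
G(h, J) = -3*J*h (G(h, J) = (2*h + h)*(-J) = (3*h)*(-J) = -3*J*h)
((-5582 + B) - G(119, -81)) - 33440/34183 = ((-5582 + 276893/211860) - (-3)*(-81)*119) - 33440/34183 = (-1182325627/211860 - 1*28917) - 33440/34183 = (-1182325627/211860 - 28917) - 1*33440/34183 = -7308681247/211860 - 33440/34183 = -249839735664601/7242010380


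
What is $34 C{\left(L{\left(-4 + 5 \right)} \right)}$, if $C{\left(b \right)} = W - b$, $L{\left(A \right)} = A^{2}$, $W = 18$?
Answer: $578$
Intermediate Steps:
$C{\left(b \right)} = 18 - b$
$34 C{\left(L{\left(-4 + 5 \right)} \right)} = 34 \left(18 - \left(-4 + 5\right)^{2}\right) = 34 \left(18 - 1^{2}\right) = 34 \left(18 - 1\right) = 34 \cdot 17 = 578$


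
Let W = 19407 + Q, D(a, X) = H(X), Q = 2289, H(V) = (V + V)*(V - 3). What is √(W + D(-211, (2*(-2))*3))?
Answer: 2*√5514 ≈ 148.51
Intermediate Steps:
H(V) = 2*V*(-3 + V) (H(V) = (2*V)*(-3 + V) = 2*V*(-3 + V))
D(a, X) = 2*X*(-3 + X)
W = 21696 (W = 19407 + 2289 = 21696)
√(W + D(-211, (2*(-2))*3)) = √(21696 + 2*((2*(-2))*3)*(-3 + (2*(-2))*3)) = √(21696 + 2*(-4*3)*(-3 - 4*3)) = √(21696 + 2*(-12)*(-3 - 12)) = √(21696 + 2*(-12)*(-15)) = √(21696 + 360) = √22056 = 2*√5514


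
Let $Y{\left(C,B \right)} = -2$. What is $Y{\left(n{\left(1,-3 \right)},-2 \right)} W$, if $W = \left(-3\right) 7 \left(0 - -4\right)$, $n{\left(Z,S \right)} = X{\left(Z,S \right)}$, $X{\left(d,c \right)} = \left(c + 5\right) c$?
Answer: $168$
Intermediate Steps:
$X{\left(d,c \right)} = c \left(5 + c\right)$ ($X{\left(d,c \right)} = \left(5 + c\right) c = c \left(5 + c\right)$)
$n{\left(Z,S \right)} = S \left(5 + S\right)$
$W = -84$ ($W = - 21 \left(0 + 4\right) = \left(-21\right) 4 = -84$)
$Y{\left(n{\left(1,-3 \right)},-2 \right)} W = \left(-2\right) \left(-84\right) = 168$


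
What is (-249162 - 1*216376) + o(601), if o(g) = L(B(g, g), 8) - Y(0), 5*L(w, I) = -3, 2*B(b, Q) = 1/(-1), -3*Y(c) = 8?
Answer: -6983039/15 ≈ -4.6554e+5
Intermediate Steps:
Y(c) = -8/3 (Y(c) = -⅓*8 = -8/3)
B(b, Q) = -½ (B(b, Q) = (½)/(-1) = (½)*(-1) = -½)
L(w, I) = -⅗ (L(w, I) = (⅕)*(-3) = -⅗)
o(g) = 31/15 (o(g) = -⅗ - 1*(-8/3) = -⅗ + 8/3 = 31/15)
(-249162 - 1*216376) + o(601) = (-249162 - 1*216376) + 31/15 = (-249162 - 216376) + 31/15 = -465538 + 31/15 = -6983039/15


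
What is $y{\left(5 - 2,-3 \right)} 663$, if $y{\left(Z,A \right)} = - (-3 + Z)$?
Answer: $0$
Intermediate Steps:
$y{\left(Z,A \right)} = 3 - Z$
$y{\left(5 - 2,-3 \right)} 663 = \left(3 - \left(5 - 2\right)\right) 663 = \left(3 - 3\right) 663 = 0 \cdot 663 = 0$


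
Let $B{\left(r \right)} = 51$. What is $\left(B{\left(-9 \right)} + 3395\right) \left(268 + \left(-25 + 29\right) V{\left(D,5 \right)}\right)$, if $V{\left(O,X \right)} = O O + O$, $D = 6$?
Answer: $1502456$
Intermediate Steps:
$V{\left(O,X \right)} = O + O^{2}$ ($V{\left(O,X \right)} = O^{2} + O = O + O^{2}$)
$\left(B{\left(-9 \right)} + 3395\right) \left(268 + \left(-25 + 29\right) V{\left(D,5 \right)}\right) = \left(51 + 3395\right) \left(268 + \left(-25 + 29\right) 6 \left(1 + 6\right)\right) = 3446 \left(268 + 4 \cdot 6 \cdot 7\right) = 3446 \left(268 + 4 \cdot 42\right) = 3446 \left(268 + 168\right) = 3446 \cdot 436 = 1502456$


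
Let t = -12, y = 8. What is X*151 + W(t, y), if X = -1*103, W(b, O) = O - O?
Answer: -15553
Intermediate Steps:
W(b, O) = 0
X = -103
X*151 + W(t, y) = -103*151 + 0 = -15553 + 0 = -15553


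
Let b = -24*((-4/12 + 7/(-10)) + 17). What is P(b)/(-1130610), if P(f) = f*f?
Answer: -1835528/14132625 ≈ -0.12988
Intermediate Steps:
b = -1916/5 (b = -24*((-4*1/12 + 7*(-⅒)) + 17) = -24*((-⅓ - 7/10) + 17) = -24*(-31/30 + 17) = -24*479/30 = -1916/5 ≈ -383.20)
P(f) = f²
P(b)/(-1130610) = (-1916/5)²/(-1130610) = (3671056/25)*(-1/1130610) = -1835528/14132625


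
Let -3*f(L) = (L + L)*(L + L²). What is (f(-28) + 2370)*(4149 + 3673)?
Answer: 128922204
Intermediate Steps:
f(L) = -2*L*(L + L²)/3 (f(L) = -(L + L)*(L + L²)/3 = -2*L*(L + L²)/3)
(f(-28) + 2370)*(4149 + 3673) = ((⅔)*(-28)²*(-1 - 1*(-28)) + 2370)*(4149 + 3673) = ((⅔)*784*(-1 + 28) + 2370)*7822 = ((⅔)*784*27 + 2370)*7822 = (14112 + 2370)*7822 = 16482*7822 = 128922204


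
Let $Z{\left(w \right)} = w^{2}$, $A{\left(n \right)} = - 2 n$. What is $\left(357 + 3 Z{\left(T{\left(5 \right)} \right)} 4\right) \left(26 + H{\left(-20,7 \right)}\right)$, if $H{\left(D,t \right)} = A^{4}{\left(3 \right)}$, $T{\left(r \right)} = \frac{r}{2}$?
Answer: $571104$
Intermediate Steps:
$T{\left(r \right)} = \frac{r}{2}$ ($T{\left(r \right)} = r \frac{1}{2} = \frac{r}{2}$)
$H{\left(D,t \right)} = 1296$ ($H{\left(D,t \right)} = \left(\left(-2\right) 3\right)^{4} = \left(-6\right)^{4} = 1296$)
$\left(357 + 3 Z{\left(T{\left(5 \right)} \right)} 4\right) \left(26 + H{\left(-20,7 \right)}\right) = \left(357 + 3 \left(\frac{1}{2} \cdot 5\right)^{2} \cdot 4\right) \left(26 + 1296\right) = \left(357 + 3 \left(\frac{5}{2}\right)^{2} \cdot 4\right) 1322 = \left(357 + 3 \cdot \frac{25}{4} \cdot 4\right) 1322 = \left(357 + \frac{75}{4} \cdot 4\right) 1322 = \left(357 + 75\right) 1322 = 432 \cdot 1322 = 571104$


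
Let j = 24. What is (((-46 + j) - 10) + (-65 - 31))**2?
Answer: 16384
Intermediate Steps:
(((-46 + j) - 10) + (-65 - 31))**2 = (((-46 + 24) - 10) + (-65 - 31))**2 = ((-22 - 10) - 96)**2 = (-32 - 96)**2 = (-128)**2 = 16384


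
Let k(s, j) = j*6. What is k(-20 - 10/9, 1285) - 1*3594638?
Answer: -3586928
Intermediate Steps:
k(s, j) = 6*j
k(-20 - 10/9, 1285) - 1*3594638 = 6*1285 - 1*3594638 = 7710 - 3594638 = -3586928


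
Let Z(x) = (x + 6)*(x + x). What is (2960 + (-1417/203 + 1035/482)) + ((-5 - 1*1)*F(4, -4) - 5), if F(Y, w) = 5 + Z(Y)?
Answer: 238760581/97846 ≈ 2440.2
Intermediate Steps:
Z(x) = 2*x*(6 + x) (Z(x) = (6 + x)*(2*x) = 2*x*(6 + x))
F(Y, w) = 5 + 2*Y*(6 + Y)
(2960 + (-1417/203 + 1035/482)) + ((-5 - 1*1)*F(4, -4) - 5) = (2960 + (-1417/203 + 1035/482)) + ((-5 - 1*1)*(5 + 2*4*(6 + 4)) - 5) = (2960 + (-1417*1/203 + 1035*(1/482))) + ((-5 - 1)*(5 + 2*4*10) - 5) = (2960 + (-1417/203 + 1035/482)) + (-6*(5 + 80) - 5) = (2960 - 472889/97846) + (-6*85 - 5) = 289151271/97846 + (-510 - 5) = 289151271/97846 - 515 = 238760581/97846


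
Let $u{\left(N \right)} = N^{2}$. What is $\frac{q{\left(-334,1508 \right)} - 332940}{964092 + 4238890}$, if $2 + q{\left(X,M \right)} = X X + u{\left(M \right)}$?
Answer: $\frac{1026339}{2601491} \approx 0.39452$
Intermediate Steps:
$q{\left(X,M \right)} = -2 + M^{2} + X^{2}$ ($q{\left(X,M \right)} = -2 + \left(X X + M^{2}\right) = -2 + \left(X^{2} + M^{2}\right) = -2 + \left(M^{2} + X^{2}\right) = -2 + M^{2} + X^{2}$)
$\frac{q{\left(-334,1508 \right)} - 332940}{964092 + 4238890} = \frac{\left(-2 + 1508^{2} + \left(-334\right)^{2}\right) - 332940}{964092 + 4238890} = \frac{\left(-2 + 2274064 + 111556\right) - 332940}{5202982} = \left(2385618 - 332940\right) \frac{1}{5202982} = 2052678 \cdot \frac{1}{5202982} = \frac{1026339}{2601491}$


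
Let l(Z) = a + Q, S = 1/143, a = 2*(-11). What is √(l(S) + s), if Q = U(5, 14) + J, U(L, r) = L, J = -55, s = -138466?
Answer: I*√138538 ≈ 372.21*I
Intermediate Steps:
a = -22
S = 1/143 ≈ 0.0069930
Q = -50 (Q = 5 - 55 = -50)
l(Z) = -72 (l(Z) = -22 - 50 = -72)
√(l(S) + s) = √(-72 - 138466) = √(-138538) = I*√138538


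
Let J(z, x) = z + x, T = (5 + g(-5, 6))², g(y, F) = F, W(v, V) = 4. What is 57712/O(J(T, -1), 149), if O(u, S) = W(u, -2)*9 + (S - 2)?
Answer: 57712/183 ≈ 315.37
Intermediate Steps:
T = 121 (T = (5 + 6)² = 11² = 121)
J(z, x) = x + z
O(u, S) = 34 + S (O(u, S) = 4*9 + (S - 2) = 36 + (-2 + S) = 34 + S)
57712/O(J(T, -1), 149) = 57712/(34 + 149) = 57712/183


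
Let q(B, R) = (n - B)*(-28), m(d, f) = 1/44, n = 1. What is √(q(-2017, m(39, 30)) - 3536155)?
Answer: I*√3592659 ≈ 1895.4*I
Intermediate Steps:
m(d, f) = 1/44
q(B, R) = -28 + 28*B (q(B, R) = (1 - B)*(-28) = -28 + 28*B)
√(q(-2017, m(39, 30)) - 3536155) = √((-28 + 28*(-2017)) - 3536155) = √((-28 - 56476) - 3536155) = √(-56504 - 3536155) = √(-3592659) = I*√3592659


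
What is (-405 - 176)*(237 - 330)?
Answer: 54033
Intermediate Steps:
(-405 - 176)*(237 - 330) = -581*(-93) = 54033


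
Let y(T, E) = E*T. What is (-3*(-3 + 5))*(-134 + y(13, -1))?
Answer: 882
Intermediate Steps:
(-3*(-3 + 5))*(-134 + y(13, -1)) = (-3*(-3 + 5))*(-134 - 1*13) = (-3*2)*(-134 - 13) = -6*(-147) = 882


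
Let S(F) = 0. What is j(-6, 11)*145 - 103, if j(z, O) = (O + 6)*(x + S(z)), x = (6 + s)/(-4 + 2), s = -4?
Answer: -2568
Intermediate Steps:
x = -1 (x = (6 - 4)/(-4 + 2) = 2/(-2) = 2*(-½) = -1)
j(z, O) = -6 - O (j(z, O) = (O + 6)*(-1 + 0) = (6 + O)*(-1) = -6 - O)
j(-6, 11)*145 - 103 = (-6 - 1*11)*145 - 103 = (-6 - 11)*145 - 103 = -17*145 - 103 = -2465 - 103 = -2568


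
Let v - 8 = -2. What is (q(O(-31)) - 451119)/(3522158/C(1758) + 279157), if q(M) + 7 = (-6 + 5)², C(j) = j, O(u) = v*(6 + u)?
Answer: -396538875/247140082 ≈ -1.6045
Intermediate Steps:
v = 6 (v = 8 - 2 = 6)
O(u) = 36 + 6*u (O(u) = 6*(6 + u) = 36 + 6*u)
q(M) = -6 (q(M) = -7 + (-6 + 5)² = -7 + (-1)² = -7 + 1 = -6)
(q(O(-31)) - 451119)/(3522158/C(1758) + 279157) = (-6 - 451119)/(3522158/1758 + 279157) = -451125/(3522158*(1/1758) + 279157) = -451125/(1761079/879 + 279157) = -451125/247140082/879 = -451125*879/247140082 = -396538875/247140082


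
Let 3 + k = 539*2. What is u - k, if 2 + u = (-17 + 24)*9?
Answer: -1014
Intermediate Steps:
u = 61 (u = -2 + (-17 + 24)*9 = -2 + 7*9 = -2 + 63 = 61)
k = 1075 (k = -3 + 539*2 = -3 + 1078 = 1075)
u - k = 61 - 1*1075 = 61 - 1075 = -1014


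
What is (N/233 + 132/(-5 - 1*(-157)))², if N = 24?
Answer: 73977201/78393316 ≈ 0.94367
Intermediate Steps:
(N/233 + 132/(-5 - 1*(-157)))² = (24/233 + 132/(-5 - 1*(-157)))² = (24*(1/233) + 132/(-5 + 157))² = (24/233 + 132/152)² = (24/233 + 132*(1/152))² = (24/233 + 33/38)² = (8601/8854)² = 73977201/78393316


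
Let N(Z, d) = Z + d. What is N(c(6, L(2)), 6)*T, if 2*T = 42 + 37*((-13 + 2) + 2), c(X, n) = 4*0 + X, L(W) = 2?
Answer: -1746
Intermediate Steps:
c(X, n) = X (c(X, n) = 0 + X = X)
T = -291/2 (T = (42 + 37*((-13 + 2) + 2))/2 = (42 + 37*(-11 + 2))/2 = (42 + 37*(-9))/2 = (42 - 333)/2 = (½)*(-291) = -291/2 ≈ -145.50)
N(c(6, L(2)), 6)*T = (6 + 6)*(-291/2) = 12*(-291/2) = -1746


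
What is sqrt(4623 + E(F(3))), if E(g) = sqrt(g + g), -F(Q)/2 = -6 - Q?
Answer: sqrt(4629) ≈ 68.037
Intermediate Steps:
F(Q) = 12 + 2*Q (F(Q) = -2*(-6 - Q) = 12 + 2*Q)
E(g) = sqrt(2)*sqrt(g) (E(g) = sqrt(2*g) = sqrt(2)*sqrt(g))
sqrt(4623 + E(F(3))) = sqrt(4623 + sqrt(2)*sqrt(12 + 2*3)) = sqrt(4623 + sqrt(2)*sqrt(12 + 6)) = sqrt(4623 + sqrt(2)*sqrt(18)) = sqrt(4623 + sqrt(2)*(3*sqrt(2))) = sqrt(4623 + 6) = sqrt(4629)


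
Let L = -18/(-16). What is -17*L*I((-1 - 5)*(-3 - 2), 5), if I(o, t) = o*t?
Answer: -11475/4 ≈ -2868.8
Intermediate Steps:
L = 9/8 (L = -18*(-1/16) = 9/8 ≈ 1.1250)
-17*L*I((-1 - 5)*(-3 - 2), 5) = -153*((-1 - 5)*(-3 - 2))*5/8 = -153*-6*(-5)*5/8 = -153*30*5/8 = -153*150/8 = -17*675/4 = -11475/4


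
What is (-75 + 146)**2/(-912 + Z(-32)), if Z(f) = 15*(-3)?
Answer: -5041/957 ≈ -5.2675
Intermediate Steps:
Z(f) = -45
(-75 + 146)**2/(-912 + Z(-32)) = (-75 + 146)**2/(-912 - 45) = 71**2/(-957) = 5041*(-1/957) = -5041/957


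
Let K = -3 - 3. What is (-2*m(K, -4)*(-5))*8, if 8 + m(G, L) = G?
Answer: -1120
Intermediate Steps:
K = -6
m(G, L) = -8 + G
(-2*m(K, -4)*(-5))*8 = (-2*(-8 - 6)*(-5))*8 = (-2*(-14)*(-5))*8 = (28*(-5))*8 = -140*8 = -1120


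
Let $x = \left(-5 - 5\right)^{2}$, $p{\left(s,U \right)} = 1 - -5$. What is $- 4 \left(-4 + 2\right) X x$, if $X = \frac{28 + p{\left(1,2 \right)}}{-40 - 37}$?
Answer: $- \frac{27200}{77} \approx -353.25$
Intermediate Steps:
$p{\left(s,U \right)} = 6$ ($p{\left(s,U \right)} = 1 + 5 = 6$)
$X = - \frac{34}{77}$ ($X = \frac{28 + 6}{-40 - 37} = \frac{34}{-77} = 34 \left(- \frac{1}{77}\right) = - \frac{34}{77} \approx -0.44156$)
$x = 100$ ($x = \left(-10\right)^{2} = 100$)
$- 4 \left(-4 + 2\right) X x = - 4 \left(-4 + 2\right) \left(- \frac{34}{77}\right) 100 = \left(-4\right) \left(-2\right) \left(- \frac{34}{77}\right) 100 = 8 \left(- \frac{34}{77}\right) 100 = \left(- \frac{272}{77}\right) 100 = - \frac{27200}{77}$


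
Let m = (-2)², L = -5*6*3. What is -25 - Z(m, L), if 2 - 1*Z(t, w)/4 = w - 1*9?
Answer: -429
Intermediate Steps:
L = -90 (L = -30*3 = -90)
m = 4
Z(t, w) = 44 - 4*w (Z(t, w) = 8 - 4*(w - 1*9) = 8 - 4*(w - 9) = 8 - 4*(-9 + w) = 8 + (36 - 4*w) = 44 - 4*w)
-25 - Z(m, L) = -25 - (44 - 4*(-90)) = -25 - (44 + 360) = -25 - 1*404 = -25 - 404 = -429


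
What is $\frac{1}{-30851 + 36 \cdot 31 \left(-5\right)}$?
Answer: $- \frac{1}{36431} \approx -2.7449 \cdot 10^{-5}$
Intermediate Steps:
$\frac{1}{-30851 + 36 \cdot 31 \left(-5\right)} = \frac{1}{-30851 + 1116 \left(-5\right)} = \frac{1}{-30851 - 5580} = \frac{1}{-36431} = - \frac{1}{36431}$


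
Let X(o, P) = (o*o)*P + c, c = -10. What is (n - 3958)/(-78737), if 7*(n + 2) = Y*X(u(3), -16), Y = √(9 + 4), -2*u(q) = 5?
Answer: 3960/78737 + 110*√13/551159 ≈ 0.051014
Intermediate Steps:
u(q) = -5/2 (u(q) = -½*5 = -5/2)
Y = √13 ≈ 3.6056
X(o, P) = -10 + P*o² (X(o, P) = (o*o)*P - 10 = o²*P - 10 = P*o² - 10 = -10 + P*o²)
n = -2 - 110*√13/7 (n = -2 + (√13*(-10 - 16*(-5/2)²))/7 = -2 + (√13*(-10 - 16*25/4))/7 = -2 + (√13*(-10 - 100))/7 = -2 + (√13*(-110))/7 = -2 + (-110*√13)/7 = -2 - 110*√13/7 ≈ -58.659)
(n - 3958)/(-78737) = ((-2 - 110*√13/7) - 3958)/(-78737) = (-3960 - 110*√13/7)*(-1/78737) = 3960/78737 + 110*√13/551159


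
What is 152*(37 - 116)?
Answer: -12008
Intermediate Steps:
152*(37 - 116) = 152*(-79) = -12008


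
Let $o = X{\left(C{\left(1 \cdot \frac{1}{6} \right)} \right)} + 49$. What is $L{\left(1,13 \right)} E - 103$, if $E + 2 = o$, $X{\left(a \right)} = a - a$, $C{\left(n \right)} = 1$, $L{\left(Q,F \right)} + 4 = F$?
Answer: $320$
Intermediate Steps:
$L{\left(Q,F \right)} = -4 + F$
$X{\left(a \right)} = 0$
$o = 49$ ($o = 0 + 49 = 49$)
$E = 47$ ($E = -2 + 49 = 47$)
$L{\left(1,13 \right)} E - 103 = \left(-4 + 13\right) 47 - 103 = 9 \cdot 47 - 103 = 423 - 103 = 320$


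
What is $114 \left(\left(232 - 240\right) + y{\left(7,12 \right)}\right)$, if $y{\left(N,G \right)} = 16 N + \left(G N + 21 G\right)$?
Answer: $50160$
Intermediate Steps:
$y{\left(N,G \right)} = 16 N + 21 G + G N$ ($y{\left(N,G \right)} = 16 N + \left(21 G + G N\right) = 16 N + 21 G + G N$)
$114 \left(\left(232 - 240\right) + y{\left(7,12 \right)}\right) = 114 \left(\left(232 - 240\right) + \left(16 \cdot 7 + 21 \cdot 12 + 12 \cdot 7\right)\right) = 114 \left(\left(232 - 240\right) + \left(112 + 252 + 84\right)\right) = 114 \left(-8 + 448\right) = 114 \cdot 440 = 50160$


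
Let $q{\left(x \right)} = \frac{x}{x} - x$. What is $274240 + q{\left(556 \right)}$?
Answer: $273685$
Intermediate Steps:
$q{\left(x \right)} = 1 - x$
$274240 + q{\left(556 \right)} = 274240 + \left(1 - 556\right) = 274240 - 555 = 273685$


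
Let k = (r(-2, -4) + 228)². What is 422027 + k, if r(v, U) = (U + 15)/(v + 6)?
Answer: 7604361/16 ≈ 4.7527e+5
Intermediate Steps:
r(v, U) = (15 + U)/(6 + v)
k = 851929/16 (k = ((15 - 4)/(6 - 2) + 228)² = (11/4 + 228)² = (923/4)² = 851929/16 ≈ 53246.)
422027 + k = 422027 + 851929/16 = 7604361/16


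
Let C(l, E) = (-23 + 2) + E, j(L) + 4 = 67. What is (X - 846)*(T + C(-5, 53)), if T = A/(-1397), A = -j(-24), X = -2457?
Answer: -147865401/1397 ≈ -1.0585e+5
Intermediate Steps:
j(L) = 63 (j(L) = -4 + 67 = 63)
C(l, E) = -21 + E
A = -63 (A = -1*63 = -63)
T = 63/1397 (T = -63/(-1397) = -63*(-1/1397) = 63/1397 ≈ 0.045097)
(X - 846)*(T + C(-5, 53)) = (-2457 - 846)*(63/1397 + (-21 + 53)) = -3303*(63/1397 + 32) = -3303*44767/1397 = -147865401/1397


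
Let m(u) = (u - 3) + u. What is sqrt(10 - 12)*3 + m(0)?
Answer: -3 + 3*I*sqrt(2) ≈ -3.0 + 4.2426*I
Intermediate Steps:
m(u) = -3 + 2*u (m(u) = (-3 + u) + u = -3 + 2*u)
sqrt(10 - 12)*3 + m(0) = sqrt(10 - 12)*3 + (-3 + 2*0) = sqrt(-2)*3 + (-3 + 0) = (I*sqrt(2))*3 - 3 = 3*I*sqrt(2) - 3 = -3 + 3*I*sqrt(2)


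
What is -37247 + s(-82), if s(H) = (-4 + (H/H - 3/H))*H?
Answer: -37004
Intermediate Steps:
s(H) = H*(-3 - 3/H) (s(H) = (-4 + (1 - 3/H))*H = (-3 - 3/H)*H = H*(-3 - 3/H))
-37247 + s(-82) = -37247 + (-3 - 3*(-82)) = -37247 + (-3 + 246) = -37247 + 243 = -37004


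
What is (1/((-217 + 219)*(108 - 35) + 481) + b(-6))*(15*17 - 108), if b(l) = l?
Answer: -184289/209 ≈ -881.77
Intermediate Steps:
(1/((-217 + 219)*(108 - 35) + 481) + b(-6))*(15*17 - 108) = (1/((-217 + 219)*(108 - 35) + 481) - 6)*(15*17 - 108) = (1/(2*73 + 481) - 6)*(255 - 108) = (1/(146 + 481) - 6)*147 = (1/627 - 6)*147 = -3761/627*147 = -184289/209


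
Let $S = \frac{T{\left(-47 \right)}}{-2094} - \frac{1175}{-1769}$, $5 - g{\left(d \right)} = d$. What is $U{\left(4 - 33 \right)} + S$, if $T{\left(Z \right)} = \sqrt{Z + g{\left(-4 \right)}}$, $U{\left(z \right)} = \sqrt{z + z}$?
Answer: $\frac{1175}{1769} + i \sqrt{58} - \frac{i \sqrt{38}}{2094} \approx 0.66422 + 7.6128 i$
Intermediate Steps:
$g{\left(d \right)} = 5 - d$
$U{\left(z \right)} = \sqrt{2} \sqrt{z}$ ($U{\left(z \right)} = \sqrt{2 z} = \sqrt{2} \sqrt{z}$)
$T{\left(Z \right)} = \sqrt{9 + Z}$ ($T{\left(Z \right)} = \sqrt{Z + \left(5 - -4\right)} = \sqrt{Z + \left(5 + 4\right)} = \sqrt{Z + 9} = \sqrt{9 + Z}$)
$S = \frac{1175}{1769} - \frac{i \sqrt{38}}{2094}$ ($S = \frac{\sqrt{9 - 47}}{-2094} - \frac{1175}{-1769} = \sqrt{-38} \left(- \frac{1}{2094}\right) - - \frac{1175}{1769} = i \sqrt{38} \left(- \frac{1}{2094}\right) + \frac{1175}{1769} = - \frac{i \sqrt{38}}{2094} + \frac{1175}{1769} = \frac{1175}{1769} - \frac{i \sqrt{38}}{2094} \approx 0.66422 - 0.0029438 i$)
$U{\left(4 - 33 \right)} + S = \sqrt{2} \sqrt{4 - 33} + \left(\frac{1175}{1769} - \frac{i \sqrt{38}}{2094}\right) = \sqrt{2} \sqrt{-29} + \left(\frac{1175}{1769} - \frac{i \sqrt{38}}{2094}\right) = \sqrt{2} i \sqrt{29} + \left(\frac{1175}{1769} - \frac{i \sqrt{38}}{2094}\right) = i \sqrt{58} + \left(\frac{1175}{1769} - \frac{i \sqrt{38}}{2094}\right) = \frac{1175}{1769} + i \sqrt{58} - \frac{i \sqrt{38}}{2094}$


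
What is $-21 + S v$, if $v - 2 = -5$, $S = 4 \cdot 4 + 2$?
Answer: $-75$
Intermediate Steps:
$S = 18$ ($S = 16 + 2 = 18$)
$v = -3$ ($v = 2 - 5 = -3$)
$-21 + S v = -21 + 18 \left(-3\right) = -21 - 54 = -75$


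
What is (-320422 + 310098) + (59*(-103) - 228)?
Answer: -16629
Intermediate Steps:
(-320422 + 310098) + (59*(-103) - 228) = -10324 + (-6077 - 228) = -10324 - 6305 = -16629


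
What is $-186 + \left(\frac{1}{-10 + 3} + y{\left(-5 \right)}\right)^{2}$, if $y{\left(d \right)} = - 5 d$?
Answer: $\frac{21162}{49} \approx 431.88$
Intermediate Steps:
$-186 + \left(\frac{1}{-10 + 3} + y{\left(-5 \right)}\right)^{2} = -186 + \left(\frac{1}{-10 + 3} - -25\right)^{2} = -186 + \left(\frac{1}{-7} + 25\right)^{2} = -186 + \left(- \frac{1}{7} + 25\right)^{2} = -186 + \left(\frac{174}{7}\right)^{2} = -186 + \frac{30276}{49} = \frac{21162}{49}$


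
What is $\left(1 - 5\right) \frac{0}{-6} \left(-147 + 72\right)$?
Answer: $0$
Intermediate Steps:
$\left(1 - 5\right) \frac{0}{-6} \left(-147 + 72\right) = - 4 \cdot 0 \left(- \frac{1}{6}\right) \left(-75\right) = \left(-4\right) 0 \left(-75\right) = 0 \left(-75\right) = 0$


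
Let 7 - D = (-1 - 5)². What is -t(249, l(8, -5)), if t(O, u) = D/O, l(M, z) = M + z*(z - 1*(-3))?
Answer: 29/249 ≈ 0.11647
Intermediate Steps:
D = -29 (D = 7 - (-1 - 5)² = 7 - 1*(-6)² = 7 - 1*36 = 7 - 36 = -29)
l(M, z) = M + z*(3 + z) (l(M, z) = M + z*(z + 3) = M + z*(3 + z))
t(O, u) = -29/O
-t(249, l(8, -5)) = -(-29)/249 = -1*(-29/249) = 29/249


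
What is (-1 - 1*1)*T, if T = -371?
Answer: 742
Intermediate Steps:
(-1 - 1*1)*T = (-1 - 1*1)*(-371) = (-1 - 1)*(-371) = -2*(-371) = 742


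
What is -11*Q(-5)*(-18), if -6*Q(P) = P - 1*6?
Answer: 363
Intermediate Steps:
Q(P) = 1 - P/6 (Q(P) = -(P - 1*6)/6 = -(P - 6)/6 = -(-6 + P)/6 = 1 - P/6)
-11*Q(-5)*(-18) = -11*(1 - 1/6*(-5))*(-18) = -11*(1 + 5/6)*(-18) = -11*11/6*(-18) = -121/6*(-18) = 363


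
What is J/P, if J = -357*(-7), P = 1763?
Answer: 2499/1763 ≈ 1.4175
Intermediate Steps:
J = 2499
J/P = 2499/1763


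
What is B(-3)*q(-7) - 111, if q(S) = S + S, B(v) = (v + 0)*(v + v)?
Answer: -363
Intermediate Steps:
B(v) = 2*v² (B(v) = v*(2*v) = 2*v²)
q(S) = 2*S
B(-3)*q(-7) - 111 = (2*(-3)²)*(2*(-7)) - 111 = (2*9)*(-14) - 111 = 18*(-14) - 111 = -252 - 111 = -363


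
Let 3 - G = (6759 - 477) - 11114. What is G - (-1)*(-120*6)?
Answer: 4115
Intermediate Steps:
G = 4835 (G = 3 - ((6759 - 477) - 11114) = 3 - (6282 - 11114) = 3 - 1*(-4832) = 3 + 4832 = 4835)
G - (-1)*(-120*6) = 4835 - (-1)*(-120*6) = 4835 - (-1)*(-720) = 4835 - 1*720 = 4835 - 720 = 4115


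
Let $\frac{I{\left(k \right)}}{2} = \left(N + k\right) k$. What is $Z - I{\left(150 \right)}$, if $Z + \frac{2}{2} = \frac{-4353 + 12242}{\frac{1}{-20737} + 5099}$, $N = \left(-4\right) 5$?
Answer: $- \frac{4123722661769}{105737962} \approx -38999.0$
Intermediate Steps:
$N = -20$
$I{\left(k \right)} = 2 k \left(-20 + k\right)$ ($I{\left(k \right)} = 2 \left(-20 + k\right) k = 2 k \left(-20 + k\right)$)
$Z = \frac{57856231}{105737962}$ ($Z = -1 + \frac{-4353 + 12242}{\frac{1}{-20737} + 5099} = -1 + \frac{7889}{- \frac{1}{20737} + 5099} = -1 + \frac{7889}{\frac{105737962}{20737}} = -1 + 7889 \cdot \frac{20737}{105737962} = -1 + \frac{163594193}{105737962} = \frac{57856231}{105737962} \approx 0.54717$)
$Z - I{\left(150 \right)} = \frac{57856231}{105737962} - 2 \cdot 150 \left(-20 + 150\right) = \frac{57856231}{105737962} - 2 \cdot 150 \cdot 130 = \frac{57856231}{105737962} - 39000 = - \frac{4123722661769}{105737962}$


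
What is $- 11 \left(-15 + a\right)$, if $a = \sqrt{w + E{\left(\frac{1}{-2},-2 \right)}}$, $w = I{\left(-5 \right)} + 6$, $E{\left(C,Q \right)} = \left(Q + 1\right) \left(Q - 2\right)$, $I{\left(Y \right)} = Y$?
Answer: $165 - 11 \sqrt{5} \approx 140.4$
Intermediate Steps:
$E{\left(C,Q \right)} = \left(1 + Q\right) \left(-2 + Q\right)$
$w = 1$ ($w = -5 + 6 = 1$)
$a = \sqrt{5}$ ($a = \sqrt{1 - -4} = \sqrt{1 + \left(-2 + 4 + 2\right)} = \sqrt{1 + 4} = \sqrt{5} \approx 2.2361$)
$- 11 \left(-15 + a\right) = - 11 \left(-15 + \sqrt{5}\right) = 165 - 11 \sqrt{5}$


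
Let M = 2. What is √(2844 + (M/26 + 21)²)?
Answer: 8*√8683/13 ≈ 57.343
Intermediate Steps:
√(2844 + (M/26 + 21)²) = √(2844 + (2/26 + 21)²) = √(2844 + (2*(1/26) + 21)²) = √(2844 + (1/13 + 21)²) = √(2844 + (274/13)²) = √(2844 + 75076/169) = √(555712/169) = 8*√8683/13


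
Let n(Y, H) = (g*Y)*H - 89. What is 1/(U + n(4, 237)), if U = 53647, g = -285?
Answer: -1/216622 ≈ -4.6163e-6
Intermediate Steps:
n(Y, H) = -89 - 285*H*Y (n(Y, H) = (-285*Y)*H - 89 = -285*H*Y - 89 = -89 - 285*H*Y)
1/(U + n(4, 237)) = 1/(53647 + (-89 - 285*237*4)) = 1/(53647 + (-89 - 270180)) = 1/(53647 - 270269) = 1/(-216622) = -1/216622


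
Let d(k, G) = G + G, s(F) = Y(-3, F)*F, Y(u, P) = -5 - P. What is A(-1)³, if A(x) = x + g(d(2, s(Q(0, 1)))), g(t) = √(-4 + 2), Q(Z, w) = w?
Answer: 5 + I*√2 ≈ 5.0 + 1.4142*I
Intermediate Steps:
s(F) = F*(-5 - F) (s(F) = (-5 - F)*F = F*(-5 - F))
d(k, G) = 2*G
g(t) = I*√2 (g(t) = √(-2) = I*√2)
A(x) = x + I*√2
A(-1)³ = (-1 + I*√2)³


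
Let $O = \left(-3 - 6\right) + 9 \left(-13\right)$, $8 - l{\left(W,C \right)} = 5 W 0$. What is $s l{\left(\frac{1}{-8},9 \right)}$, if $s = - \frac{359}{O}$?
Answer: $\frac{1436}{63} \approx 22.794$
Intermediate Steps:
$l{\left(W,C \right)} = 8$ ($l{\left(W,C \right)} = 8 - 5 W 0 = 8 - 0 = 8 + 0 = 8$)
$O = -126$ ($O = \left(-3 - 6\right) - 117 = -9 - 117 = -126$)
$s = \frac{359}{126}$ ($s = - \frac{359}{-126} = \left(-359\right) \left(- \frac{1}{126}\right) = \frac{359}{126} \approx 2.8492$)
$s l{\left(\frac{1}{-8},9 \right)} = \frac{359}{126} \cdot 8 = \frac{1436}{63}$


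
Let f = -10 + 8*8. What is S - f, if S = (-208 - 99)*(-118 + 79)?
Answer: 11919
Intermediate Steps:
S = 11973 (S = -307*(-39) = 11973)
f = 54 (f = -10 + 64 = 54)
S - f = 11973 - 1*54 = 11973 - 54 = 11919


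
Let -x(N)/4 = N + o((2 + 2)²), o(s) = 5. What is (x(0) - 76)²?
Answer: 9216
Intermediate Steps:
x(N) = -20 - 4*N (x(N) = -4*(N + 5) = -4*(5 + N) = -20 - 4*N)
(x(0) - 76)² = ((-20 - 4*0) - 76)² = ((-20 + 0) - 76)² = (-20 - 76)² = (-96)² = 9216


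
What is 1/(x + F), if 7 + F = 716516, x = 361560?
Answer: 1/1078069 ≈ 9.2758e-7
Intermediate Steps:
F = 716509 (F = -7 + 716516 = 716509)
1/(x + F) = 1/(361560 + 716509) = 1/1078069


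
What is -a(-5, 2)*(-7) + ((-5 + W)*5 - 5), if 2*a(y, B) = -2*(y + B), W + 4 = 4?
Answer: -9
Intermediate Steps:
W = 0 (W = -4 + 4 = 0)
a(y, B) = -B - y (a(y, B) = (-2*(y + B))/2 = (-2*(B + y))/2 = (-2*B - 2*y)/2 = -B - y)
-a(-5, 2)*(-7) + ((-5 + W)*5 - 5) = -(-1*2 - 1*(-5))*(-7) + ((-5 + 0)*5 - 5) = -(-2 + 5)*(-7) + (-5*5 - 5) = -1*3*(-7) + (-25 - 5) = -3*(-7) - 30 = 21 - 30 = -9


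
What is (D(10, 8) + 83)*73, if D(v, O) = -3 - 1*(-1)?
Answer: 5913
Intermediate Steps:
D(v, O) = -2 (D(v, O) = -3 + 1 = -2)
(D(10, 8) + 83)*73 = (-2 + 83)*73 = 81*73 = 5913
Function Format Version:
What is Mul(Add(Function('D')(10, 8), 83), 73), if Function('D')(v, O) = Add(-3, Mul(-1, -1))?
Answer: 5913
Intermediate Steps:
Function('D')(v, O) = -2 (Function('D')(v, O) = Add(-3, 1) = -2)
Mul(Add(Function('D')(10, 8), 83), 73) = Mul(Add(-2, 83), 73) = Mul(81, 73) = 5913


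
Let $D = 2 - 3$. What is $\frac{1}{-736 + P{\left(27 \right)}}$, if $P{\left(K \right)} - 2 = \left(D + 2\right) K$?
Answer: $- \frac{1}{707} \approx -0.0014144$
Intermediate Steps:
$D = -1$
$P{\left(K \right)} = 2 + K$ ($P{\left(K \right)} = 2 + \left(-1 + 2\right) K = 2 + 1 K = 2 + K$)
$\frac{1}{-736 + P{\left(27 \right)}} = \frac{1}{-736 + \left(2 + 27\right)} = \frac{1}{-736 + 29} = \frac{1}{-707} = - \frac{1}{707}$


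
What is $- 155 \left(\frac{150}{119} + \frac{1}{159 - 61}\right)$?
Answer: $- \frac{328135}{1666} \approx -196.96$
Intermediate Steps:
$- 155 \left(\frac{150}{119} + \frac{1}{159 - 61}\right) = - 155 \left(150 \cdot \frac{1}{119} + \frac{1}{98}\right) = - 155 \left(\frac{150}{119} + \frac{1}{98}\right) = \left(-155\right) \frac{2117}{1666} = - \frac{328135}{1666}$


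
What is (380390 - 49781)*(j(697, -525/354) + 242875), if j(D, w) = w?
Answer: 9474948126675/118 ≈ 8.0296e+10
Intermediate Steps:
(380390 - 49781)*(j(697, -525/354) + 242875) = (380390 - 49781)*(-525/354 + 242875) = 330609*(-525*1/354 + 242875) = 330609*(-175/118 + 242875) = 330609*(28659075/118) = 9474948126675/118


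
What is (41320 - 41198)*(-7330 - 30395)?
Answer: -4602450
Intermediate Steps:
(41320 - 41198)*(-7330 - 30395) = 122*(-37725) = -4602450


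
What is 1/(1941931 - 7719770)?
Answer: -1/5777839 ≈ -1.7308e-7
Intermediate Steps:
1/(1941931 - 7719770) = 1/(-5777839) = -1/5777839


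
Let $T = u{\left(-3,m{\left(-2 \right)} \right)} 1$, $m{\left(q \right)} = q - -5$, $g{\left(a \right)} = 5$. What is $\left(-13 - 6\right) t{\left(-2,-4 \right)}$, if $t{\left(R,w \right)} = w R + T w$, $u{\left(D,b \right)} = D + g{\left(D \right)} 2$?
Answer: $380$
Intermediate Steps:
$m{\left(q \right)} = 5 + q$ ($m{\left(q \right)} = q + 5 = 5 + q$)
$u{\left(D,b \right)} = 10 + D$ ($u{\left(D,b \right)} = D + 5 \cdot 2 = D + 10 = 10 + D$)
$T = 7$ ($T = \left(10 - 3\right) 1 = 7 \cdot 1 = 7$)
$t{\left(R,w \right)} = 7 w + R w$ ($t{\left(R,w \right)} = w R + 7 w = R w + 7 w = 7 w + R w$)
$\left(-13 - 6\right) t{\left(-2,-4 \right)} = \left(-13 - 6\right) \left(- 4 \left(7 - 2\right)\right) = - 19 \left(\left(-4\right) 5\right) = \left(-19\right) \left(-20\right) = 380$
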